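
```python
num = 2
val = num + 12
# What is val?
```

Trace:
`num = 2` → num = 2
`val = num + 12` → val = 14
So val = 14

Answer: 14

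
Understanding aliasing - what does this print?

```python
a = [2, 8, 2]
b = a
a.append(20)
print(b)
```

Key concept: basic list aliasing.
Step by step:
`a = [2, 8, 2]` → a = [2, 8, 2]
`b = a` → b = [2, 8, 2] (same object as a)
`a.append(20)` → a = [2, 8, 2, 20] (same object as b); b = [2, 8, 2, 20] (same object as a)
`print(b)` → prints [2, 8, 2, 20]

Answer: [2, 8, 2, 20]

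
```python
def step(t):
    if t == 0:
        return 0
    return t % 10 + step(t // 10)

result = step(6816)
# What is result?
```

Sum of digits of 6816: 6 + 1 + 8 + 6 = 21

Answer: 21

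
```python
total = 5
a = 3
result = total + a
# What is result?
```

Trace:
`total = 5` → total = 5
`a = 3` → a = 3
`result = total + a` → result = 8
So result = 8

Answer: 8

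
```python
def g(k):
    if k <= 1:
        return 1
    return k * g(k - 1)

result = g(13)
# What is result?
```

g(13) = 13 * 12 * 11 * 10 * 9 * 8 * 7 * 6 * 5 * 4 * 3 * 2 * 1 = 6227020800

Answer: 6227020800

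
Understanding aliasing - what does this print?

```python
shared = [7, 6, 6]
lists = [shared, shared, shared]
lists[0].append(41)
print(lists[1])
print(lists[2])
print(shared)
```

Key concept: list of same reference.
Step by step:
`shared = [7, 6, 6]` → shared = [7, 6, 6]
`lists = [shared, shared, shared]` → lists = [[7, 6, 6], [7, 6, 6], [7, 6, 6]]
`lists[0].append(41)` → shared = [7, 6, 6, 41]; lists = [[7, 6, 6, 41], [7, 6, 6, 41], [7, 6, 6, 41]]
`print(lists[1])` → prints [7, 6, 6, 41]
`print(lists[2])` → prints [7, 6, 6, 41]
`print(shared)` → prints [7, 6, 6, 41]

Answer:
[7, 6, 6, 41]
[7, 6, 6, 41]
[7, 6, 6, 41]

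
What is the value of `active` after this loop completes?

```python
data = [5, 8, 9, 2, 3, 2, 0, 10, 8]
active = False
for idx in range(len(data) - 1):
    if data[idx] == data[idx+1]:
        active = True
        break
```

Check consecutive duplicates in [5, 8, 9, 2, 3, 2, 0, 10, 8]
`active` takes the values: False

Answer: False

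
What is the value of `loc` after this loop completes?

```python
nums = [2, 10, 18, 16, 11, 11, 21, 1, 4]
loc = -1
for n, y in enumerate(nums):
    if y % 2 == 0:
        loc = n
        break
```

First even number index in [2, 10, 18, 16, 11, 11, 21, 1, 4]
`loc` takes the values: -1 → 0

Answer: 0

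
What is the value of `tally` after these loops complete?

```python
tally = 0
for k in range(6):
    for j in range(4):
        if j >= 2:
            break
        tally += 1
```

Inner breaks at 2, outer runs 6 times
`tally` takes the values: 0 → 1 → 2 → 3 → 4 → 5 → 6 → 7 → 8 → 9 → 10 → 11 → 12

Answer: 12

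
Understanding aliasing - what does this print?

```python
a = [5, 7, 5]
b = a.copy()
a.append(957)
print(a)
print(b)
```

Key concept: list.copy() creates independent copy.
Step by step:
`a = [5, 7, 5]` → a = [5, 7, 5]
`b = a.copy()` → b = [5, 7, 5]
`a.append(957)` → a = [5, 7, 5, 957]
`print(a)` → prints [5, 7, 5, 957]
`print(b)` → prints [5, 7, 5]

Answer:
[5, 7, 5, 957]
[5, 7, 5]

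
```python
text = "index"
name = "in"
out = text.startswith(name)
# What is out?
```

Trace:
`text = "index"` → text = 'index'
`name = "in"` → name = 'in'
`out = text.startswith(name)` → out = True
So out = True

Answer: True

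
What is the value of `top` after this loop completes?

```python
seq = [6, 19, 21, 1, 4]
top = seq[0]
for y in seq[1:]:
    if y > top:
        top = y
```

Maximum of [6, 19, 21, 1, 4]
`top` takes the values: 6 → 19 → 21

Answer: 21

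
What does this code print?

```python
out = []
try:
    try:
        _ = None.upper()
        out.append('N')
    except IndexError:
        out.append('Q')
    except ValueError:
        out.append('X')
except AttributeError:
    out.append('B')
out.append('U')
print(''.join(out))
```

Execution trace: 'B' (outer except AttributeError) → 'U' (after the try/except). Output: BU

Answer: BU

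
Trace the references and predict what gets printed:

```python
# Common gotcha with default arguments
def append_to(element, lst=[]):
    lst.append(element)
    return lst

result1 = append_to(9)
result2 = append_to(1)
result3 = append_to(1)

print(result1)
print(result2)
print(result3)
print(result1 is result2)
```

Key concept: mutable default argument gotcha.
Step by step:
`result1 = append_to(9)` → result1 = [9]
`result2 = append_to(1)` → result1 = [9, 1] (same object as result2); result2 = [9, 1] (same object as result1)
`result3 = append_to(1)` → result1 = [9, 1, 1] (same object as result2, result3); result2 = [9, 1, 1] (same object as result1, result3); result3 = [9, 1, 1] (same object as result1, result2)
`print(result1)` → prints [9, 1, 1]
`print(result2)` → prints [9, 1, 1]
`print(result3)` → prints [9, 1, 1]
`print(result1 is result2)` → prints True

Answer:
[9, 1, 1]
[9, 1, 1]
[9, 1, 1]
True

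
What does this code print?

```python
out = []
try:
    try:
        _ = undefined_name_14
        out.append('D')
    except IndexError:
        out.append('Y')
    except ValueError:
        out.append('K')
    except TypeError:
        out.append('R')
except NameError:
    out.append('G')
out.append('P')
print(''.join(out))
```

Execution trace: 'G' (outer except NameError) → 'P' (after the try/except). Output: GP

Answer: GP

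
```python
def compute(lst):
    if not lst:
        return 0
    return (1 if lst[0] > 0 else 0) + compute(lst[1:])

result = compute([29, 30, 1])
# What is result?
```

Count of positive elements in [29, 30, 1] = 3

Answer: 3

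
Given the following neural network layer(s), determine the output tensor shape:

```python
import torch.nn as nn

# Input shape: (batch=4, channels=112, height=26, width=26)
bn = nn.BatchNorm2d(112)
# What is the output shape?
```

Input: (4, 112, 26, 26) -> Output: (4, 112, 26, 26)

Answer: (4, 112, 26, 26)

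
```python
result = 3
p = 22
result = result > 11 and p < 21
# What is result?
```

Trace:
`result = 3` → result = 3
`p = 22` → p = 22
`result = result > 11 and p < 21` → result = False
So result = False

Answer: False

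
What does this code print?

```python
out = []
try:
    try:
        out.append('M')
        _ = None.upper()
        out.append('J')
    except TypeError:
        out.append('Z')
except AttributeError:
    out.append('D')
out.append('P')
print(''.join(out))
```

Execution trace: 'M' (inner try body) → 'D' (outer except AttributeError) → 'P' (after the try/except). Output: MDP

Answer: MDP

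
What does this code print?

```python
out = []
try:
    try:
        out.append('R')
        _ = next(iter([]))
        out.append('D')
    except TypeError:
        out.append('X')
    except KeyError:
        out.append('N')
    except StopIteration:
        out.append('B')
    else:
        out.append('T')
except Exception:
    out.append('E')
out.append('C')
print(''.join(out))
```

Execution trace: 'R' (inner try body) → 'B' (inner except StopIteration) → 'C' (after the try/except). Output: RBC

Answer: RBC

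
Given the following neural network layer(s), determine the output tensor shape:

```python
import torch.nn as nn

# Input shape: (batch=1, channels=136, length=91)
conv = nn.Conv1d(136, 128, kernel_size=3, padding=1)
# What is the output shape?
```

Input: (1, 136, 91) -> Output: (1, 128, 91)

Answer: (1, 128, 91)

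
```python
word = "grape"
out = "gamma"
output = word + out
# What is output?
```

Trace:
`word = "grape"` → word = 'grape'
`out = "gamma"` → out = 'gamma'
`output = word + out` → output = 'grapegamma'
So output = 'grapegamma'

Answer: 'grapegamma'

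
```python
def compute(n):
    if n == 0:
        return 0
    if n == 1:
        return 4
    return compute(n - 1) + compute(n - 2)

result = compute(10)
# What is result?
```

Build up from base cases: compute(0)=0, compute(1)=4, compute(2)=4, compute(3)=8, compute(4)=12, compute(5)=20, compute(6)=32, ..., compute(10)=220

Answer: 220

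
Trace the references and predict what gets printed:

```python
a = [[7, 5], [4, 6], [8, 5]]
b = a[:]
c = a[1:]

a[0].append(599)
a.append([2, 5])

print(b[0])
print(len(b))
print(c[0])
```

Key concept: slice with nested mutation.
Step by step:
`a = [[7, 5], [4, 6], [8, 5]]` → a = [[7, 5], [4, 6], [8, 5]]
`b = a[:]` → b = [[7, 5], [4, 6], [8, 5]]
`c = a[1:]` → c = [[4, 6], [8, 5]]
`a[0].append(599)` → a = [[7, 5, 599], [4, 6], [8, 5]]; b = [[7, 5, 599], [4, 6], [8, 5]]
`a.append([2, 5])` → a = [[7, 5, 599], [4, 6], [8, 5], [2, 5]]
`print(b[0])` → prints [7, 5, 599]
`print(len(b))` → prints 3
`print(c[0])` → prints [4, 6]

Answer:
[7, 5, 599]
3
[4, 6]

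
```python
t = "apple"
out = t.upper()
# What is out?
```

Trace:
`t = "apple"` → t = 'apple'
`out = t.upper()` → out = 'APPLE'
So out = 'APPLE'

Answer: 'APPLE'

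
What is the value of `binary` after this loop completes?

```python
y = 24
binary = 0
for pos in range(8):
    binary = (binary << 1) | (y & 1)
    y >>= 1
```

Reverse lowest 8 bits of 24
`binary` takes the values: 0 → 1 → 3 → 6 → 12 → 24

Answer: 24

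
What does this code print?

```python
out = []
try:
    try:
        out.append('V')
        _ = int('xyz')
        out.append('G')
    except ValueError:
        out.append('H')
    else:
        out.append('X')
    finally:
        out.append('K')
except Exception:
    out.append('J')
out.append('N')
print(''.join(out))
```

Execution trace: 'V' (inner try body) → 'H' (inner except ValueError) → 'K' (inner finally) → 'N' (after the try/except). Output: VHKN

Answer: VHKN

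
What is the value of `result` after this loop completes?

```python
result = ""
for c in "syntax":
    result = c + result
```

Reverse 'syntax'
`result` takes the values: "" → "s" → "ys" → "nys" → "tnys" → "atnys" → "xatnys"

Answer: "xatnys"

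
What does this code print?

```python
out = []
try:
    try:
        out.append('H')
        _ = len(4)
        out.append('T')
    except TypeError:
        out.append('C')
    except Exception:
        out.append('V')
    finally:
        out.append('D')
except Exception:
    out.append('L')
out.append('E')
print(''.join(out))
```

Execution trace: 'H' (inner try body) → 'C' (inner except TypeError) → 'D' (inner finally) → 'E' (after the try/except). Output: HCDE

Answer: HCDE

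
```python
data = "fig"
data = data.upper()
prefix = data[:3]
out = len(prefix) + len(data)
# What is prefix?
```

Trace:
`data = "fig"` → data = 'fig'
`data = data.upper()` → data = 'FIG'
`prefix = data[:3]` → prefix = 'FIG'
`out = len(prefix) + len(data)` → out = 6
So prefix = 'FIG'

Answer: 'FIG'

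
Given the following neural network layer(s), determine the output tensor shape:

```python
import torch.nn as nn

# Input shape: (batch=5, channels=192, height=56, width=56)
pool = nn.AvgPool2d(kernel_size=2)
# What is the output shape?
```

Input: (5, 192, 56, 56) -> Output: (5, 192, 28, 28)

Answer: (5, 192, 28, 28)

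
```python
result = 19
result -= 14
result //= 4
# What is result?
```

Trace:
`result = 19` → result = 19
`result -= 14` → result = 5
`result //= 4` → result = 1
So result = 1

Answer: 1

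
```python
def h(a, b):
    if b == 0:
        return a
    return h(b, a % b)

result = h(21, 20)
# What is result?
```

h(21, 20) -> h(20, 1) -> h(1, 0) -> 1

Answer: 1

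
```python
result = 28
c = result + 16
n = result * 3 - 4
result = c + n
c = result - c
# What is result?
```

Trace:
`result = 28` → result = 28
`c = result + 16` → c = 44
`n = result * 3 - 4` → n = 80
`result = c + n` → result = 124
`c = result - c` → c = 80
So result = 124

Answer: 124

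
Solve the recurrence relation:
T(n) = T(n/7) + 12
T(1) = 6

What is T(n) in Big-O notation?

Each step divides n by 7 and adds 12. After log_7(n) steps we reach T(1)=6. So T(n) = 12·log_7(n) + 6 = O(log n).

Answer: O(log n)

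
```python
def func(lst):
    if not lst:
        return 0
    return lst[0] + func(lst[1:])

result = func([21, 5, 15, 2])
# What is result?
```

21 + 5 + 15 + 2 + 0 = 43

Answer: 43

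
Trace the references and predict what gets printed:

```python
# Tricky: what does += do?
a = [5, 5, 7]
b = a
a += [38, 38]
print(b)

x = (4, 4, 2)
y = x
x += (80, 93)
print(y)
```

Key concept: += behavior differs for mutable vs immutable.
Step by step:
`a = [5, 5, 7]` → a = [5, 5, 7]
`b = a` → b = [5, 5, 7] (same object as a)
`a += [38, 38]` → a = [5, 5, 7, 38, 38] (same object as b); b = [5, 5, 7, 38, 38] (same object as a)
`print(b)` → prints [5, 5, 7, 38, 38]
`x = (4, 4, 2)` → x = (4, 4, 2)
`y = x` → y = (4, 4, 2)
`x += (80, 93)` → x = (4, 4, 2, 80, 93)
`print(y)` → prints (4, 4, 2)

Answer:
[5, 5, 7, 38, 38]
(4, 4, 2)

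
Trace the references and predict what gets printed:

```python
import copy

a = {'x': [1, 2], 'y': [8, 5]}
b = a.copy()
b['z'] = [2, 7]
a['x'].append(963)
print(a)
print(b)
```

Key concept: shallow copy of dict with mutable values.
Step by step:
`a = {'x': [1, 2], 'y': [8, 5]}` → a = {'x': [1, 2], 'y': [8, 5]}
`b = a.copy()` → b = {'x': [1, 2], 'y': [8, 5]}
`b['z'] = [2, 7]` → b = {'x': [1, 2], 'y': [8, 5], 'z': [2, 7]}
`a['x'].append(963)` → a = {'x': [1, 2, 963], 'y': [8, 5]}; b = {'x': [1, 2, 963], 'y': [8, 5], 'z': [2, 7]}
`print(a)` → prints {'x': [1, 2, 963], 'y': [8, 5]}
`print(b)` → prints {'x': [1, 2, 963], 'y': [8, 5], 'z': [2, 7]}

Answer:
{'x': [1, 2, 963], 'y': [8, 5]}
{'x': [1, 2, 963], 'y': [8, 5], 'z': [2, 7]}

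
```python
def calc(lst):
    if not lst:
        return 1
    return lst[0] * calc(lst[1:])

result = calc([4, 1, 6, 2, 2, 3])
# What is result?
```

Product over [4, 1, 6, 2, 2, 3] = 4 * 1 * 6 * 2 * 2 * 3 = 288

Answer: 288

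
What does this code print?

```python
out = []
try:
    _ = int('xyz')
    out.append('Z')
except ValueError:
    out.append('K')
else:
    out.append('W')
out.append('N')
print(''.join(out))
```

Execution trace: 'K' (except ValueError) → 'N' (after the try/except). Output: KN

Answer: KN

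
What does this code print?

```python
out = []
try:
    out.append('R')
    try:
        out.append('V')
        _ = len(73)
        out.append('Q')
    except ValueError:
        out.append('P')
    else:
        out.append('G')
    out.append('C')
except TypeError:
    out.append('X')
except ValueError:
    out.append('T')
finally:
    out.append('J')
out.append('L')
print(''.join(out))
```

Execution trace: 'R' (try body) → 'V' (inner try body) → 'X' (except TypeError) → 'J' (finally) → 'L' (after the try/except). Output: RVXJL

Answer: RVXJL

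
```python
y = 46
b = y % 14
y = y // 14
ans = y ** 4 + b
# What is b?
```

Trace:
`y = 46` → y = 46
`b = y % 14` → b = 4
`y = y // 14` → y = 3
`ans = y ** 4 + b` → ans = 85
So b = 4

Answer: 4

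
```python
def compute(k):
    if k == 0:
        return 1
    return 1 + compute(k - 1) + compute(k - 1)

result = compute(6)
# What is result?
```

compute(k) = 1 + 2·compute(k-1), compute(0)=1. Closed form: (1+1)·2^6 - 1 = 127.

Answer: 127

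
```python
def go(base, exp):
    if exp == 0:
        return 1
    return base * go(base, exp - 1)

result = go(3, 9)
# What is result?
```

go(3, 9) = 3 * 3 * 3 * 3 * 3 * 3 * 3 * 3 * 3 = 19683

Answer: 19683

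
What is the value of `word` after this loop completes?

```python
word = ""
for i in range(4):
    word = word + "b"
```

Repeat 'b' 4 times
`word` takes the values: "" → "b" → "bb" → "bbb" → "bbbb"

Answer: "bbbb"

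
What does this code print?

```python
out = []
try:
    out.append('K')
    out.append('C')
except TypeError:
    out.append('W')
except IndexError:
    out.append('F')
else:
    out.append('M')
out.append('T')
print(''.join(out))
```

Execution trace: 'K' (try body) → 'C' (try body, no exception) → 'M' (else) → 'T' (after the try/except). Output: KCMT

Answer: KCMT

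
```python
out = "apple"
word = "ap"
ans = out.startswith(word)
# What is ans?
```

Trace:
`out = "apple"` → out = 'apple'
`word = "ap"` → word = 'ap'
`ans = out.startswith(word)` → ans = True
So ans = True

Answer: True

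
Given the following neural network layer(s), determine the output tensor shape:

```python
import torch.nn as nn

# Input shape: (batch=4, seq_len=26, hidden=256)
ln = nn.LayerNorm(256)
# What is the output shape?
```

Input: (4, 26, 256) -> Output: (4, 26, 256)

Answer: (4, 26, 256)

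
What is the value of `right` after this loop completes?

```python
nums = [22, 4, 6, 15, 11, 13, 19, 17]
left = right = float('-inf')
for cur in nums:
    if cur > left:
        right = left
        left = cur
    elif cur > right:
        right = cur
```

Second largest (with repeats) in [22, 4, 6, 15, 11, 13, 19, 17]
`right` takes the values: -inf → 4 → 6 → 15 → 19

Answer: 19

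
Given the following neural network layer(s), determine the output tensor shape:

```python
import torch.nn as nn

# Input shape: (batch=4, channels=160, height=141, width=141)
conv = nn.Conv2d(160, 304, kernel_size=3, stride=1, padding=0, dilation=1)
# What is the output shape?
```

Input: (4, 160, 141, 141) -> Output: (4, 304, 139, 139)

Answer: (4, 304, 139, 139)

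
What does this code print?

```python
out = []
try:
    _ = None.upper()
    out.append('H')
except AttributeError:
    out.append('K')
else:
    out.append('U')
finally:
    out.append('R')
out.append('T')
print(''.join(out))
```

Execution trace: 'K' (except AttributeError) → 'R' (finally) → 'T' (after the try/except). Output: KRT

Answer: KRT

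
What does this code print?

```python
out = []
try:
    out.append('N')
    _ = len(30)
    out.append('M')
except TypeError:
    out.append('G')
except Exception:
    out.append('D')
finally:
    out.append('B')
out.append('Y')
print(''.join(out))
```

Execution trace: 'N' (try body) → 'G' (except TypeError) → 'B' (finally) → 'Y' (after the try/except). Output: NGBY

Answer: NGBY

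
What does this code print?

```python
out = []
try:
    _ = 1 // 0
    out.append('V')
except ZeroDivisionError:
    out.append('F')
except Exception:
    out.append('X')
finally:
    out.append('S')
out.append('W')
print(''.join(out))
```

Execution trace: 'F' (except ZeroDivisionError) → 'S' (finally) → 'W' (after the try/except). Output: FSW

Answer: FSW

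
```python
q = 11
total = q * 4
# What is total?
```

Trace:
`q = 11` → q = 11
`total = q * 4` → total = 44
So total = 44

Answer: 44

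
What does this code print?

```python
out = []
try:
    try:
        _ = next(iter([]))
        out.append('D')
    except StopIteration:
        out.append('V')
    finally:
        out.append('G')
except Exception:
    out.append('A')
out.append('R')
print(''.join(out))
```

Execution trace: 'V' (inner except StopIteration) → 'G' (inner finally) → 'R' (after the try/except). Output: VGR

Answer: VGR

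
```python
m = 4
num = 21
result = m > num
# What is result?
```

Trace:
`m = 4` → m = 4
`num = 21` → num = 21
`result = m > num` → result = False
So result = False

Answer: False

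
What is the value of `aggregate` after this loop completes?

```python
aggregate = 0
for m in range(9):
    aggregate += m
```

Sum of 0 to 8 = 36
`aggregate` takes the values: 0 → 1 → 3 → 6 → 10 → 15 → 21 → 28 → 36

Answer: 36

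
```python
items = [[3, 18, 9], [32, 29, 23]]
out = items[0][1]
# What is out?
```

Trace:
`items = [[3, 18, 9], [32, 29, 23]]` → items = [[3, 18, 9], [32, 29, 23]]
`out = items[0][1]` → out = 18
So out = 18

Answer: 18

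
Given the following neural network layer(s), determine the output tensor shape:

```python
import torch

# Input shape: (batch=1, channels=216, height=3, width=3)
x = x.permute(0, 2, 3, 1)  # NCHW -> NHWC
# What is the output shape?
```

Input: (1, 216, 3, 3) -> Output: (1, 3, 3, 216)

Answer: (1, 3, 3, 216)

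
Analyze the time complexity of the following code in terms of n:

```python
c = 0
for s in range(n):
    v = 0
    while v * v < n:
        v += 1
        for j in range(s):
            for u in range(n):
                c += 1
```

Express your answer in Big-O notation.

Each loop level contributes: n × √n × n × n. Multiplying the contributions gives O(n^3√n).

Answer: O(n^3√n)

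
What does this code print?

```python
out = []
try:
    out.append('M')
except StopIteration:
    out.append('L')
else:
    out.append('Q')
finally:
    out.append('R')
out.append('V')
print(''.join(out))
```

Execution trace: 'M' (try body, no exception) → 'Q' (else) → 'R' (finally) → 'V' (after the try/except). Output: MQRV

Answer: MQRV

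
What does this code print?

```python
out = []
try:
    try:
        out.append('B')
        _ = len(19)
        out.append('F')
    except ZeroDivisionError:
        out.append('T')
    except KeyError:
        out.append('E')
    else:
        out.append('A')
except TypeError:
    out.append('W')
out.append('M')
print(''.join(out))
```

Execution trace: 'B' (try body) → 'W' (outer except TypeError) → 'M' (after the try/except). Output: BWM

Answer: BWM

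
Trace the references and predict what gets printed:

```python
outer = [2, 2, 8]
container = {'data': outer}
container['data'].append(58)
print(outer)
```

Key concept: dict holds reference to list.
Step by step:
`outer = [2, 2, 8]` → outer = [2, 2, 8]
`container = {'data': outer}` → container = {'data': [2, 2, 8]}
`container['data'].append(58)` → outer = [2, 2, 8, 58]; container = {'data': [2, 2, 8, 58]}
`print(outer)` → prints [2, 2, 8, 58]

Answer: [2, 2, 8, 58]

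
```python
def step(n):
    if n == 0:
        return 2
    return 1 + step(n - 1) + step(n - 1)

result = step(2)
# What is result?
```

step(n) = 1 + 2·step(n-1), step(0)=2. Closed form: (2+1)·2^2 - 1 = 11.

Answer: 11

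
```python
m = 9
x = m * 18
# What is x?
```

Trace:
`m = 9` → m = 9
`x = m * 18` → x = 162
So x = 162

Answer: 162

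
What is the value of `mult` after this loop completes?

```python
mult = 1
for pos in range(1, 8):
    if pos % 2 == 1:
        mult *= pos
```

Product of odd numbers 1 to 7
`mult` takes the values: 1 → 3 → 15 → 105

Answer: 105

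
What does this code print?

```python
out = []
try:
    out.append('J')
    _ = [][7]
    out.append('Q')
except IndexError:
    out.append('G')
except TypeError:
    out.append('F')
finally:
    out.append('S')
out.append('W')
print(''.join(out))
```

Execution trace: 'J' (try body) → 'G' (except IndexError) → 'S' (finally) → 'W' (after the try/except). Output: JGSW

Answer: JGSW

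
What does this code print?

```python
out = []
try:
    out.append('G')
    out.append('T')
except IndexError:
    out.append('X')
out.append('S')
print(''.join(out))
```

Execution trace: 'G' (try body) → 'T' (try body, no exception) → 'S' (after the try/except). Output: GTS

Answer: GTS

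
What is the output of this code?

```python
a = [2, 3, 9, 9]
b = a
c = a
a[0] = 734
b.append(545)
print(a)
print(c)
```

Key concept: multiple aliases.
Step by step:
`a = [2, 3, 9, 9]` → a = [2, 3, 9, 9]
`b = a` → b = [2, 3, 9, 9] (same object as a)
`c = a` → c = [2, 3, 9, 9] (same object as a, b)
`a[0] = 734` → a = [734, 3, 9, 9] (same object as b, c); b = [734, 3, 9, 9] (same object as a, c); c = [734, 3, 9, 9] (same object as a, b)
`b.append(545)` → a = [734, 3, 9, 9, 545] (same object as b, c); b = [734, 3, 9, 9, 545] (same object as a, c); c = [734, 3, 9, 9, 545] (same object as a, b)
`print(a)` → prints [734, 3, 9, 9, 545]
`print(c)` → prints [734, 3, 9, 9, 545]

Answer:
[734, 3, 9, 9, 545]
[734, 3, 9, 9, 545]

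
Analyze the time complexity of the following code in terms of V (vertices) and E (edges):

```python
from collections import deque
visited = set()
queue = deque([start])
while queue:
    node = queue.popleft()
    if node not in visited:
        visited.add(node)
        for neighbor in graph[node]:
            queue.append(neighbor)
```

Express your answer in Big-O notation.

This is Breadth-first search on a graph. Time complexity: O(V + E).

Answer: O(V + E)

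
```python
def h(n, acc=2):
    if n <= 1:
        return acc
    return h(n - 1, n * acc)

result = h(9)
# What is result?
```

Accumulator trace (n, acc): (9, 2) -> (8, 18) -> (7, 144) -> (6, 1008) -> (5, 6048) -> (4, 30240) -> (3, 120960) -> (2, 362880) -> (1, 725760) -> return 725760

Answer: 725760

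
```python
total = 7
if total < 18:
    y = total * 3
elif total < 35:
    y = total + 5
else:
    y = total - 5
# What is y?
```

Trace:
`total = 7` → total = 7
`if total < 18: ...` → total < 18 is True → y = 21
So y = 21

Answer: 21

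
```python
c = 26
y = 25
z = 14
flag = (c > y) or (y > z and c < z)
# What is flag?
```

Trace:
`c = 26` → c = 26
`y = 25` → y = 25
`z = 14` → z = 14
`flag = (c > y) or (y > z and c < z)` → flag = True
So flag = True

Answer: True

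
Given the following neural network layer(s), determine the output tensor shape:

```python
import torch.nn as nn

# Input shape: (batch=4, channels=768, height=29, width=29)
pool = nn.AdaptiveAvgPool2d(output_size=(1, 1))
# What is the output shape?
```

Input: (4, 768, 29, 29) -> Output: (4, 768, 1, 1)

Answer: (4, 768, 1, 1)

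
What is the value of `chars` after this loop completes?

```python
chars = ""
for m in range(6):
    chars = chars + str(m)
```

Concatenate digits 0 to 5
`chars` takes the values: "" → "0" → "01" → "012" → "0123" → "01234" → "012345"

Answer: "012345"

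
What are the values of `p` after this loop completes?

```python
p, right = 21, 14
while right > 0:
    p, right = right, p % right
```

GCD of 21 and 14
`p` takes the values: 21 → 14 → 7

Answer: 7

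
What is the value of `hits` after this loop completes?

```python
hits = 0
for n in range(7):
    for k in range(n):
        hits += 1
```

Triangle number: 0+1+2+...+6
`hits` takes the values: 0 → 1 → 2 → 3 → 4 → 5 → 6 → 7 → 8 → 9 → 10 → 11 → 12 → 13 → 14 → 15 → 16 → 17 → 18 → 19 → 20 → 21

Answer: 21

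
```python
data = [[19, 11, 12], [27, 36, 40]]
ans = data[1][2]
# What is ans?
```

Trace:
`data = [[19, 11, 12], [27, 36, 40]]` → data = [[19, 11, 12], [27, 36, 40]]
`ans = data[1][2]` → ans = 40
So ans = 40

Answer: 40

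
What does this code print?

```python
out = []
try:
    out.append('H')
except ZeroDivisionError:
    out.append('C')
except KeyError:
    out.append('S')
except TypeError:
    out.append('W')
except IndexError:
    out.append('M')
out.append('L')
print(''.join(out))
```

Execution trace: 'H' (try body, no exception) → 'L' (after the try/except). Output: HL

Answer: HL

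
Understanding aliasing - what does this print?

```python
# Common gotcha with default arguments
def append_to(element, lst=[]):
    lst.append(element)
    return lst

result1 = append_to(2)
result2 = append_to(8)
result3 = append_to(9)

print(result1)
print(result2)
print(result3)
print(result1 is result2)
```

Key concept: mutable default argument gotcha.
Step by step:
`result1 = append_to(2)` → result1 = [2]
`result2 = append_to(8)` → result1 = [2, 8] (same object as result2); result2 = [2, 8] (same object as result1)
`result3 = append_to(9)` → result1 = [2, 8, 9] (same object as result2, result3); result2 = [2, 8, 9] (same object as result1, result3); result3 = [2, 8, 9] (same object as result1, result2)
`print(result1)` → prints [2, 8, 9]
`print(result2)` → prints [2, 8, 9]
`print(result3)` → prints [2, 8, 9]
`print(result1 is result2)` → prints True

Answer:
[2, 8, 9]
[2, 8, 9]
[2, 8, 9]
True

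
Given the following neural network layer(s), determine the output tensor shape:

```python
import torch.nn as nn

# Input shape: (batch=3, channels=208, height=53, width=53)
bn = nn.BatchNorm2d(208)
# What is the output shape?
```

Input: (3, 208, 53, 53) -> Output: (3, 208, 53, 53)

Answer: (3, 208, 53, 53)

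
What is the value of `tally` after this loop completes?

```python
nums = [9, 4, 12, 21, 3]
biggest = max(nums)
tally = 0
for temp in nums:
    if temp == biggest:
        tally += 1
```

Count of max value 21 in [9, 4, 12, 21, 3]
`tally` takes the values: 0 → 1

Answer: 1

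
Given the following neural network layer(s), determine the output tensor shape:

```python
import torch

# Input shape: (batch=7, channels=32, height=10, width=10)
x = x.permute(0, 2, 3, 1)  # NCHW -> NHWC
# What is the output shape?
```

Input: (7, 32, 10, 10) -> Output: (7, 10, 10, 32)

Answer: (7, 10, 10, 32)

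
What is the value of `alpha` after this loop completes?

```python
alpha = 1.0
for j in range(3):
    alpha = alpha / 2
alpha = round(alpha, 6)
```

Halving LR 3 times: 1 / 2^3
`alpha` takes the values: 1.0 → 0.5 → 0.25 → 0.125

Answer: 0.125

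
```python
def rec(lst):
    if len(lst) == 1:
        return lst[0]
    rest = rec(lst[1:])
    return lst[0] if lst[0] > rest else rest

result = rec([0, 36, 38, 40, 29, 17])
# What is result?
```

Recursive max over [0, 36, 38, 40, 29, 17] = 40

Answer: 40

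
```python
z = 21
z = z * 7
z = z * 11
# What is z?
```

Trace:
`z = 21` → z = 21
`z = z * 7` → z = 147
`z = z * 11` → z = 1617
So z = 1617

Answer: 1617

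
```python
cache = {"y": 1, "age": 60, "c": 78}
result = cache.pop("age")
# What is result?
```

Trace:
`cache = {"y": 1, "age": 60, "c": 78}` → cache = {'y': 1, 'age': 60, 'c': 78}
`result = cache.pop("age")` → cache = {'y': 1, 'c': 78}; result = 60
So result = 60

Answer: 60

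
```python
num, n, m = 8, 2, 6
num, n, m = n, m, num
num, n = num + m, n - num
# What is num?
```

Trace:
`num, n, m = 8, 2, 6` → num = 8; n = 2; m = 6
`num, n, m = n, m, num` → num = 2; n = 6; m = 8
`num, n = num + m, n - num` → num = 10; n = 4
So num = 10

Answer: 10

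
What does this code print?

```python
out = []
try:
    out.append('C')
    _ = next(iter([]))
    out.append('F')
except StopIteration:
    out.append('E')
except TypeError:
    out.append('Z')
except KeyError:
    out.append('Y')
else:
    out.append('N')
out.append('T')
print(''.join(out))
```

Execution trace: 'C' (try body) → 'E' (except StopIteration) → 'T' (after the try/except). Output: CET

Answer: CET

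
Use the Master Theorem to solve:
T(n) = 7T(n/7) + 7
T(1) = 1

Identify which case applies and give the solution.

a=7, b=7, f(n)=7. log_7(7) = 1. Since c=0 < 1, Case 1 applies: T(n) = Θ(n^log_b(a)) = O(n).

Answer: O(n) - Case 1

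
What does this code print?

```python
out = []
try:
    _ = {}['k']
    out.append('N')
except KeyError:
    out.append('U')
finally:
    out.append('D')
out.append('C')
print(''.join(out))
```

Execution trace: 'U' (except KeyError) → 'D' (finally) → 'C' (after the try/except). Output: UDC

Answer: UDC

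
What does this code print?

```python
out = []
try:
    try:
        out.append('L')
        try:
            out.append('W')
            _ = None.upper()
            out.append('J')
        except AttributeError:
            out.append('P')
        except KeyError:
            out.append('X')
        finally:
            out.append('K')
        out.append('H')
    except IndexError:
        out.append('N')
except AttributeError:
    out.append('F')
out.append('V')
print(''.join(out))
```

Execution trace: 'L' (try body) → 'W' (inner try body) → 'P' (inner except AttributeError) → 'K' (inner finally) → 'H' (try body, no exception) → 'V' (after the try/except). Output: LWPKHV

Answer: LWPKHV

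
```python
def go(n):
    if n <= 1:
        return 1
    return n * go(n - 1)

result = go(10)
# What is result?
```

go(10) = 10 * 9 * 8 * 7 * 6 * 5 * 4 * 3 * 2 * 1 = 3628800

Answer: 3628800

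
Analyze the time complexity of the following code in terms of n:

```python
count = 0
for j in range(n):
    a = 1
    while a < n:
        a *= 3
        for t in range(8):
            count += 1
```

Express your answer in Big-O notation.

Each loop level contributes: n × log n × 1. Multiplying the contributions gives O(n log n).

Answer: O(n log n)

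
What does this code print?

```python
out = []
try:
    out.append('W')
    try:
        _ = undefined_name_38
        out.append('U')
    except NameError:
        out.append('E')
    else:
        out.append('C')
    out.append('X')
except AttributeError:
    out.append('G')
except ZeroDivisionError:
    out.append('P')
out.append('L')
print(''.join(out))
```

Execution trace: 'W' (try body) → 'E' (inner except NameError) → 'X' (try body, no exception) → 'L' (after the try/except). Output: WEXL

Answer: WEXL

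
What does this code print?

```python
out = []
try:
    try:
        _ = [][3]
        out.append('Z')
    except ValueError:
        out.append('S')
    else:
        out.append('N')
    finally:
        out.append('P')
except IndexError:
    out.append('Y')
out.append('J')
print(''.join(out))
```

Execution trace: 'P' (finally) → 'Y' (outer except IndexError) → 'J' (after the try/except). Output: PYJ

Answer: PYJ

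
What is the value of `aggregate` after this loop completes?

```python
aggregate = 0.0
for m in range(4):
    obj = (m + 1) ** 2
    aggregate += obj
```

Sum of squared losses 1² + 2² + ... + 4²
`aggregate` takes the values: 0.0 → 1.0 → 5.0 → 14.0 → 30.0

Answer: 30.0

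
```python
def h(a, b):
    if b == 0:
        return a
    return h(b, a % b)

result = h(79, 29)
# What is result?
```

h(79, 29) -> h(29, 21) -> h(21, 8) -> h(8, 5) -> h(5, 3) -> h(3, 2) -> h(2, 1) -> h(1, 0) -> 1

Answer: 1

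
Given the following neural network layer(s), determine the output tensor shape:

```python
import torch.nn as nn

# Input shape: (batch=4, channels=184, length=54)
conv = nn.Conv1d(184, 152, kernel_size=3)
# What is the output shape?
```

Input: (4, 184, 54) -> Output: (4, 152, 52)

Answer: (4, 152, 52)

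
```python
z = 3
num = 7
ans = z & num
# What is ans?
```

Trace:
`z = 3` → z = 3
`num = 7` → num = 7
`ans = z & num` → ans = 3
So ans = 3

Answer: 3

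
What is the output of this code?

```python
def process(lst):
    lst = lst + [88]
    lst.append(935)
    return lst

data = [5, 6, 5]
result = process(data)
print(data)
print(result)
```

Key concept: rebinding parameter vs mutation.
Step by step:
`data = [5, 6, 5]` → data = [5, 6, 5]
`result = process(data)` → result = [5, 6, 5, 88, 935]
`print(data)` → prints [5, 6, 5]
`print(result)` → prints [5, 6, 5, 88, 935]

Answer:
[5, 6, 5]
[5, 6, 5, 88, 935]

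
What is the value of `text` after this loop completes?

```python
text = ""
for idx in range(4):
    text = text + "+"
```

Repeat '+' 4 times
`text` takes the values: "" → "+" → "++" → "+++" → "++++"

Answer: "++++"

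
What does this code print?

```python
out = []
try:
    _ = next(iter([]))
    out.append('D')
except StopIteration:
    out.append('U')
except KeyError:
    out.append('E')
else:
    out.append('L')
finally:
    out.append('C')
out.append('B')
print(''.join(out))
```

Execution trace: 'U' (except StopIteration) → 'C' (finally) → 'B' (after the try/except). Output: UCB

Answer: UCB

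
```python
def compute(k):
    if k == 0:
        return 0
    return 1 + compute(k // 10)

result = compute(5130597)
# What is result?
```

Count of digits of 5130597: 7

Answer: 7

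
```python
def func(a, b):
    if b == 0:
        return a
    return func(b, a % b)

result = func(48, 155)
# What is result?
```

func(48, 155) -> func(155, 48) -> func(48, 11) -> func(11, 4) -> func(4, 3) -> func(3, 1) -> func(1, 0) -> 1

Answer: 1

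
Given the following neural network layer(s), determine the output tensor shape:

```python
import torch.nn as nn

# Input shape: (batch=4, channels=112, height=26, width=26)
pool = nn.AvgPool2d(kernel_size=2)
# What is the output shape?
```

Input: (4, 112, 26, 26) -> Output: (4, 112, 13, 13)

Answer: (4, 112, 13, 13)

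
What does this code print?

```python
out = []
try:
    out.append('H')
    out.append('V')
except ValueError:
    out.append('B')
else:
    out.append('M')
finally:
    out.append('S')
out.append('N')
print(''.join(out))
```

Execution trace: 'H' (try body) → 'V' (try body, no exception) → 'M' (else) → 'S' (finally) → 'N' (after the try/except). Output: HVMSN

Answer: HVMSN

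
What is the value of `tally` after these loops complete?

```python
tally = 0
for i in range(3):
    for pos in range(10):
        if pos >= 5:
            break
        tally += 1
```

Inner breaks at 5, outer runs 3 times
`tally` takes the values: 0 → 1 → 2 → 3 → 4 → 5 → 6 → 7 → 8 → 9 → 10 → 11 → 12 → 13 → 14 → 15

Answer: 15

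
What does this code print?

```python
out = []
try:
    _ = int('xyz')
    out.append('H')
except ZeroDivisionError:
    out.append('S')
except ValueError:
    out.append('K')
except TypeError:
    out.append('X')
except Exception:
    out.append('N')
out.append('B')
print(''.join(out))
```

Execution trace: 'K' (except ValueError) → 'B' (after the try/except). Output: KB

Answer: KB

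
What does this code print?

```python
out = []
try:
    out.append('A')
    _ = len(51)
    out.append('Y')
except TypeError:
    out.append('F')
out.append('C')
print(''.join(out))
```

Execution trace: 'A' (try body) → 'F' (except TypeError) → 'C' (after the try/except). Output: AFC

Answer: AFC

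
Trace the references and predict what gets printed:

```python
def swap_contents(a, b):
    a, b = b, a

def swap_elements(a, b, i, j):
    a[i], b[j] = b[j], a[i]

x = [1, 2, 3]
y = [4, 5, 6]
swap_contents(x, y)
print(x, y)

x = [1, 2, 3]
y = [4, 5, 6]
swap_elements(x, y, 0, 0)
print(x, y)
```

Key concept: parameter rebinding vs mutation.
Step by step:
`x = [1, 2, 3]` → x = [1, 2, 3]
`y = [4, 5, 6]` → y = [4, 5, 6]
`swap_contents(x, y)` → no visible change to tracked variables
`print(x, y)` → prints [1, 2, 3] [4, 5, 6]
`x = [1, 2, 3]` → x = [1, 2, 3]
`y = [4, 5, 6]` → y = [4, 5, 6]
`swap_elements(x, y, 0, 0)` → x = [4, 2, 3]; y = [1, 5, 6]
`print(x, y)` → prints [4, 2, 3] [1, 5, 6]

Answer:
[1, 2, 3] [4, 5, 6]
[4, 2, 3] [1, 5, 6]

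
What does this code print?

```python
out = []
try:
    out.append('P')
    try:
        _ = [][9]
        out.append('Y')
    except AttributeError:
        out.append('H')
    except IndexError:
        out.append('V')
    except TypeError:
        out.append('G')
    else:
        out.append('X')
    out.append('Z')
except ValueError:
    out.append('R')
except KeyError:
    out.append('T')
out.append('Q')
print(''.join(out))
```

Execution trace: 'P' (try body) → 'V' (inner except IndexError) → 'Z' (try body, no exception) → 'Q' (after the try/except). Output: PVZQ

Answer: PVZQ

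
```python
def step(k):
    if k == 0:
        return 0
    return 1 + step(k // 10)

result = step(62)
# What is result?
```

Count of digits of 62: 2

Answer: 2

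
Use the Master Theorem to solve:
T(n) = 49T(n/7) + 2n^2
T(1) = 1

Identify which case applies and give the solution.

a=49, b=7, f(n)=2n^2. log_7(49) = 2. Since c=2 = 2, Case 2 applies: T(n) = Θ(n^log_b(a) · log n) = O(n^2 log n).

Answer: O(n^2 log n) - Case 2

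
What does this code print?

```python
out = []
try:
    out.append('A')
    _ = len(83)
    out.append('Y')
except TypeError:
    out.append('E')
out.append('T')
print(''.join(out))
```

Execution trace: 'A' (try body) → 'E' (except TypeError) → 'T' (after the try/except). Output: AET

Answer: AET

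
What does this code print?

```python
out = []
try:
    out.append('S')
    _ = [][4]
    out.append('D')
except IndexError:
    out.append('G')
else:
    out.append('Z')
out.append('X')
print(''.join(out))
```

Execution trace: 'S' (try body) → 'G' (except IndexError) → 'X' (after the try/except). Output: SGX

Answer: SGX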